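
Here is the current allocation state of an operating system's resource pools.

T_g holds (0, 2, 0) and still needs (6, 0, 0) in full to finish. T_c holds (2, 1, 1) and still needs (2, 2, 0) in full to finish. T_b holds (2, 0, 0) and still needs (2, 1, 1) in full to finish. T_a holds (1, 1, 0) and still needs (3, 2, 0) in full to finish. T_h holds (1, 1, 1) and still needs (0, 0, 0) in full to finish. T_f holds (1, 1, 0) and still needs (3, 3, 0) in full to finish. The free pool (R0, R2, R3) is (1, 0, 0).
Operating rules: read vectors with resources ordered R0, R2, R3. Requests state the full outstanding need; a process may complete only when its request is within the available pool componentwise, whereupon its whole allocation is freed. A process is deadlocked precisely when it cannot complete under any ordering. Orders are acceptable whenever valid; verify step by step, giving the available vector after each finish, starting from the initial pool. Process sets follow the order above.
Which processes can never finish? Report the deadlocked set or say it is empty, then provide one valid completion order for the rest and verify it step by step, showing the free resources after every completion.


Deadlocked: T_g, T_c, T_a and T_f.
Key observation: after T_h, T_b the pool peaks at (4, 1, 1), and each blocked process is short somewhere: T_g on R0; T_c on R2; T_a on R2; T_f on R2.
The rest can finish in the order T_h, T_b. Step-by-step check:
  pool = (1, 0, 0)
  T_h: need (0, 0, 0) fits (1, 0, 0); releases (1, 1, 1), pool now (2, 1, 1)
  T_b: need (2, 1, 1) fits (2, 1, 1); releases (2, 0, 0), pool now (4, 1, 1)
The blocked processes can never fit:
  T_g cannot run: need (6, 0, 0) vs free (4, 1, 1) (insufficient R0)
  T_c cannot run: need (2, 2, 0) vs free (4, 1, 1) (insufficient R2)
  T_a cannot run: need (3, 2, 0) vs free (4, 1, 1) (insufficient R2)
  T_f cannot run: need (3, 3, 0) vs free (4, 1, 1) (insufficient R2)


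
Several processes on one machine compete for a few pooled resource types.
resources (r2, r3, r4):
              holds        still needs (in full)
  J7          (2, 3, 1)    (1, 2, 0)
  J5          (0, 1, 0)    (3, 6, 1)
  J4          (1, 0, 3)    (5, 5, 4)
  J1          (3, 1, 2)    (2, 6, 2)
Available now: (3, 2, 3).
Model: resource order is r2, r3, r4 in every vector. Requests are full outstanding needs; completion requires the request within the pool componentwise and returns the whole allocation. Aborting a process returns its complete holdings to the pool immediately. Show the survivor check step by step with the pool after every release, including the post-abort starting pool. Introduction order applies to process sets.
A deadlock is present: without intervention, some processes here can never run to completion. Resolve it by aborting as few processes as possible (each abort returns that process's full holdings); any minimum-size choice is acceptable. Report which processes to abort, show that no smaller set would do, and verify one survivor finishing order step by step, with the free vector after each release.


Minimum abort set: J5.
Key observation: J1 had no path to completion before; after the abort of J5 ((0, 1, 0) returned), step 3 is where it fits.
Minimality: the empty abort set fails — the state is deadlocked as it stands.
One survivor order: J7, J4, J1. Verifying each step (post-abort pool first):
  pool = (3, 3, 3)
  J7: need (1, 2, 0) fits (3, 3, 3); releases (2, 3, 1), pool now (5, 6, 4)
  J4: need (5, 5, 4) fits (5, 6, 4); releases (1, 0, 3), pool now (6, 6, 7)
  J1: need (2, 6, 2) fits (6, 6, 7); releases (3, 1, 2), pool now (9, 7, 9)


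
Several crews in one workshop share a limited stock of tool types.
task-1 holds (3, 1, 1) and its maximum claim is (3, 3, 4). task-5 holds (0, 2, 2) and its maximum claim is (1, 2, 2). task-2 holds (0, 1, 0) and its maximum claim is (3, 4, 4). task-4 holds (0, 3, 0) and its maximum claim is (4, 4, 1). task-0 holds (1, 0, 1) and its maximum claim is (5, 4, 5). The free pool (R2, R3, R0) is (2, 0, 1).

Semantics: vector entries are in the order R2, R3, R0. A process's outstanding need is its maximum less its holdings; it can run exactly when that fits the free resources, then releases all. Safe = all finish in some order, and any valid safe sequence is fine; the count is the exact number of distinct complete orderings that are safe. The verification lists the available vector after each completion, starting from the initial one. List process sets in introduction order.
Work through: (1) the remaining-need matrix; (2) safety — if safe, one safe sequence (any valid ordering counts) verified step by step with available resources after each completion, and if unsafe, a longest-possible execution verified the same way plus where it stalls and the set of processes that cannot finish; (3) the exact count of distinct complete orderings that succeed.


(1) Remaining need (order R2, R3, R0):
  task-1: (0, 2, 3)
  task-5: (1, 0, 0)
  task-2: (3, 3, 4)
  task-4: (4, 1, 1)
  task-0: (4, 4, 4)
(2) SAFE — a valid safe sequence is task-5, task-1, task-4, task-0, task-2.
Key observation: at task-1 the run first touches a limit — (0, 2, 3) against (2, 2, 3), exact on a resource it actually requests.
Walking it through:
  pool = (2, 0, 1)
  task-5 needs (1, 0, 0) <= (2, 0, 1) -> finishes; pool += (0, 2, 2) = (2, 2, 3)
  task-1 needs (0, 2, 3) <= (2, 2, 3) -> finishes; pool += (3, 1, 1) = (5, 3, 4)
  task-4 needs (4, 1, 1) <= (5, 3, 4) -> finishes; pool += (0, 3, 0) = (5, 6, 4)
  task-0 needs (4, 4, 4) <= (5, 6, 4) -> finishes; pool += (1, 0, 1) = (6, 6, 5)
  task-2 needs (3, 3, 4) <= (6, 6, 5) -> finishes; pool += (0, 1, 0) = (6, 7, 5)
(3) Exactly 4 of the possible complete orderings are safe sequences.


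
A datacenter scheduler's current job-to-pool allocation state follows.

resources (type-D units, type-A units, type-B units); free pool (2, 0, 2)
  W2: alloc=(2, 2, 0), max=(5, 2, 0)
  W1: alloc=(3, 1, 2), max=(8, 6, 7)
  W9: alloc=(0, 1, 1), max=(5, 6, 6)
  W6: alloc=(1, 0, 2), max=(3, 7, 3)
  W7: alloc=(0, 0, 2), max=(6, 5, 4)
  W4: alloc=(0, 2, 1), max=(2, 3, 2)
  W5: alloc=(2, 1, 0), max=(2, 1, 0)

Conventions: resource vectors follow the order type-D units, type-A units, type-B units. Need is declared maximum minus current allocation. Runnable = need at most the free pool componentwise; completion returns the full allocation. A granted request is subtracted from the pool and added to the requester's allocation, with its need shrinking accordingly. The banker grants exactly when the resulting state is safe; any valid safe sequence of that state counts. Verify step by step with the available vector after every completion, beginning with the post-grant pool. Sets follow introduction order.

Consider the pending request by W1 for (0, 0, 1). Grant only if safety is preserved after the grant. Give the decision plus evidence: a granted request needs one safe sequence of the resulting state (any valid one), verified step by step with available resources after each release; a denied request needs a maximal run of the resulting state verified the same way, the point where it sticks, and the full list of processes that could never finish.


GRANT. The post-grant state is safe; one safe sequence: W5, W2, W4, W7, W1, W9, W6.
Key observation: (2, 0, 1) free after granting still covers W5 first, and each release covers the next.
Check on the post-grant state, step by step:
  pool = (2, 0, 1)
  W5 needs (0, 0, 0) <= (2, 0, 1) -> finishes; pool += (2, 1, 0) = (4, 1, 1)
  W2 needs (3, 0, 0) <= (4, 1, 1) -> finishes; pool += (2, 2, 0) = (6, 3, 1)
  W4 needs (2, 1, 1) <= (6, 3, 1) -> finishes; pool += (0, 2, 1) = (6, 5, 2)
  W7 needs (6, 5, 2) <= (6, 5, 2) -> finishes; pool += (0, 0, 2) = (6, 5, 4)
  W1 needs (5, 5, 4) <= (6, 5, 4) -> finishes; pool += (3, 1, 3) = (9, 6, 7)
  W9 needs (5, 5, 5) <= (9, 6, 7) -> finishes; pool += (0, 1, 1) = (9, 7, 8)
  W6 needs (2, 7, 1) <= (9, 7, 8) -> finishes; pool += (1, 0, 2) = (10, 7, 10)


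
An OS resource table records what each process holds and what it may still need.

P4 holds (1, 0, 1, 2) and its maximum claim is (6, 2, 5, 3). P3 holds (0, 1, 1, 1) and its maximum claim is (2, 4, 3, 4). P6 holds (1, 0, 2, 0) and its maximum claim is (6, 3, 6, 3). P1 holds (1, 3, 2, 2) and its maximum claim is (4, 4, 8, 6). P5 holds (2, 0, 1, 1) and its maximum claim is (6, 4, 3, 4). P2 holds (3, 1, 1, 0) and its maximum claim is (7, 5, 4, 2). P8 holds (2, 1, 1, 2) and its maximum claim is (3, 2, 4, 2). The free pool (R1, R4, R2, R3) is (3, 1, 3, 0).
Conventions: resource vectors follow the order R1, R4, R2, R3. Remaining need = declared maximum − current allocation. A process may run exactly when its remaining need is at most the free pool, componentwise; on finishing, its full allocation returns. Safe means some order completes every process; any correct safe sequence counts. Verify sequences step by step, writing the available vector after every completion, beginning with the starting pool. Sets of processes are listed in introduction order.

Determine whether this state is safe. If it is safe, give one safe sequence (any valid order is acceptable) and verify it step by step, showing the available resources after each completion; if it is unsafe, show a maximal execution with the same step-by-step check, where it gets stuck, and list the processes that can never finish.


UNSAFE.
Key observation: after P8, P4 the pool peaks at (6, 2, 5, 4), and each blocked process is short somewhere: P3 on R4; P6 on R4; P1 on R2; P5 on R4; P2 on R4.
Going as far as possible: P8, P4; after that, nothing fits. Step-by-step check:
  pool = (3, 1, 3, 0)
  P8 needs (1, 1, 3, 0) <= (3, 1, 3, 0) -> finishes; pool += (2, 1, 1, 2) = (5, 2, 4, 2)
  P4 needs (5, 2, 4, 1) <= (5, 2, 4, 2) -> finishes; pool += (1, 0, 1, 2) = (6, 2, 5, 4)
  P3 still needs (2, 3, 2, 3) but only (6, 2, 5, 4) is free — short on R4
  P6 still needs (5, 3, 4, 3) but only (6, 2, 5, 4) is free — short on R4
  P1 still needs (3, 1, 6, 4) but only (6, 2, 5, 4) is free — short on R2
  P5 still needs (4, 4, 2, 3) but only (6, 2, 5, 4) is free — short on R4
  P2 still needs (4, 4, 3, 2) but only (6, 2, 5, 4) is free — short on R4
Permanently blocked: P3, P6, P1, P5 and P2.


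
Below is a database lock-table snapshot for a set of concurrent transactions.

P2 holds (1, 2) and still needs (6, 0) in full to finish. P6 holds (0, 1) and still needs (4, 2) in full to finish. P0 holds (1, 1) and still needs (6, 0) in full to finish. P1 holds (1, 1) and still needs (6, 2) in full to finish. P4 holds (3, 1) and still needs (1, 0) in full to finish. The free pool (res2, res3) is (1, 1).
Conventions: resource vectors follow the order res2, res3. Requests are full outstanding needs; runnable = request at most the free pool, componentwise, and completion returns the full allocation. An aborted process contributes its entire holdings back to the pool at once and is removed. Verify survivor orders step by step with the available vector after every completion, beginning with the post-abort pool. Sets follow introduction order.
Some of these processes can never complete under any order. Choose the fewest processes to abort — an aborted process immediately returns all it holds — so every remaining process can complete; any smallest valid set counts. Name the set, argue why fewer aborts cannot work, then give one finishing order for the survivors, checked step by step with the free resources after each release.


Abort P2 and P1.
Key observation: aborting P2 and P1 returns (2, 3), and P0 — hopeless before — runs at step 3 with the returned capacity in the pool.
No one abort is enough; case by case: P2 alone leaves P0 blocked (short on res2); P6 alone leaves P2 blocked (short on res2); P0 alone leaves P2 blocked (short on res2); P1 alone leaves P2 blocked (short on res2); P4 alone leaves P2 blocked (short on res2).
Survivors finish in the order: P4, P6, P0. Check, step by step (pool after the aborts first):
  pool = (3, 4)
  run P4 (needs (1, 0), free (3, 4)); after release of (3, 1) the pool is (6, 5)
  run P6 (needs (4, 2), free (6, 5)); after release of (0, 1) the pool is (6, 6)
  run P0 (needs (6, 0), free (6, 6)); after release of (1, 1) the pool is (7, 7)


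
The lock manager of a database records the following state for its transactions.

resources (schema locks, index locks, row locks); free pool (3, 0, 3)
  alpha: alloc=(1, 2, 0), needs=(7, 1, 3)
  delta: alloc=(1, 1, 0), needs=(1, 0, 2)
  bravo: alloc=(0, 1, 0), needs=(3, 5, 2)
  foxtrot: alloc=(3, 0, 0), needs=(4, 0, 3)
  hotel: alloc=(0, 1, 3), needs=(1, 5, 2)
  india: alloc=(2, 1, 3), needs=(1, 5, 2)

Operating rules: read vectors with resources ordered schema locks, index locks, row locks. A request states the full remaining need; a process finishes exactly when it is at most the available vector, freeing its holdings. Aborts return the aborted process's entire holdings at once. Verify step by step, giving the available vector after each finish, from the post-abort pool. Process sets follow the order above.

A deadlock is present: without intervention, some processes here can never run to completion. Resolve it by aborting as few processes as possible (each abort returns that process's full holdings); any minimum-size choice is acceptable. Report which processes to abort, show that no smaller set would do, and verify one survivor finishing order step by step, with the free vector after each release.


Abort bravo and india.
Key observation: hotel had no path to completion before; after the abort of bravo and india ((2, 2, 3) returned), step 4 is where it fits.
Why nothing smaller works — every single abort fails: alpha alone leaves bravo blocked (short on index locks); delta alone leaves bravo blocked (short on index locks); bravo alone leaves hotel blocked (short on index locks); foxtrot alone leaves bravo blocked (short on index locks); hotel alone leaves bravo blocked (short on index locks); india alone leaves bravo blocked (short on index locks).
Survivors finish in the order: delta, foxtrot, alpha, hotel. Step-by-step check (pool after the aborts first):
  pool = (5, 2, 6)
  delta needs (1, 0, 2) <= (5, 2, 6) -> finishes; pool += (1, 1, 0) = (6, 3, 6)
  foxtrot needs (4, 0, 3) <= (6, 3, 6) -> finishes; pool += (3, 0, 0) = (9, 3, 6)
  alpha needs (7, 1, 3) <= (9, 3, 6) -> finishes; pool += (1, 2, 0) = (10, 5, 6)
  hotel needs (1, 5, 2) <= (10, 5, 6) -> finishes; pool += (0, 1, 3) = (10, 6, 9)


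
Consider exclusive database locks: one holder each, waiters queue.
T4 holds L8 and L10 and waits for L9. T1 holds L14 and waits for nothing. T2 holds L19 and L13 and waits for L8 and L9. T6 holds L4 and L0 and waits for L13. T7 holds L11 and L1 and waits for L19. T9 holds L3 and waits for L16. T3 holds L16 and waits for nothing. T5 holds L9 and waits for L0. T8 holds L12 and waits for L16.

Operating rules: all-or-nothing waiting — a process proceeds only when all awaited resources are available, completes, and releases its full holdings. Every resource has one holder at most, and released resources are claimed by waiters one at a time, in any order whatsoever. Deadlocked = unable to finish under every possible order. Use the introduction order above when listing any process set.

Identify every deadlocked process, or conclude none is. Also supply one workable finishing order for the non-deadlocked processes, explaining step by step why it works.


Deadlocked set: T4, T2, T6, T7 and T5.
Key observation: the waits loop around T4 -> T5 -> T6 -> T2 -> T4 with no way out; T7 waits into the deadlock from upstream.
The rest can finish in the order T1, T3, T9, T8.
Verifying each step:
  T1: no waits; runs immediately, freeing L14
  T3: no waits; runs immediately, freeing L16
  T9 waits on L16 — all released -> runs and releases L3
  T8 waits on L16 — all released -> runs and releases L12


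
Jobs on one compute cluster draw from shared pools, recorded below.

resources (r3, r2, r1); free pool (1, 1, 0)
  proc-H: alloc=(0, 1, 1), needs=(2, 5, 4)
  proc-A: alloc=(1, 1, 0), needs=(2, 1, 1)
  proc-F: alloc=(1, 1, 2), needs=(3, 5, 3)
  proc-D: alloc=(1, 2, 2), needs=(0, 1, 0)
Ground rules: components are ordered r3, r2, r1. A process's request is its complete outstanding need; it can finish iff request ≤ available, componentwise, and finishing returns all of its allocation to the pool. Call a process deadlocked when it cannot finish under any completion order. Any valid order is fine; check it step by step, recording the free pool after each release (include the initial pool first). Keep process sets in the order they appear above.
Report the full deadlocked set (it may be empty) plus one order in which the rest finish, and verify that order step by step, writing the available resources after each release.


The deadlocked set is proc-H and proc-F.
Key observation: after proc-D, proc-A complete, (3, 4, 2) is the best the pool ever gets, yet each leftover process wants more r2.
The rest can finish in the order proc-D, proc-A. Verifying each step:
  pool = (1, 1, 0)
  run proc-D (needs (0, 1, 0), free (1, 1, 0)); after release of (1, 2, 2) the pool is (2, 3, 2)
  run proc-A (needs (2, 1, 1), free (2, 3, 2)); after release of (1, 1, 0) the pool is (3, 4, 2)
None of the blocked processes ever fits:
  proc-H still needs (2, 5, 4) but only (3, 4, 2) is free — short on r2 and r1
  proc-F still needs (3, 5, 3) but only (3, 4, 2) is free — short on r2 and r1


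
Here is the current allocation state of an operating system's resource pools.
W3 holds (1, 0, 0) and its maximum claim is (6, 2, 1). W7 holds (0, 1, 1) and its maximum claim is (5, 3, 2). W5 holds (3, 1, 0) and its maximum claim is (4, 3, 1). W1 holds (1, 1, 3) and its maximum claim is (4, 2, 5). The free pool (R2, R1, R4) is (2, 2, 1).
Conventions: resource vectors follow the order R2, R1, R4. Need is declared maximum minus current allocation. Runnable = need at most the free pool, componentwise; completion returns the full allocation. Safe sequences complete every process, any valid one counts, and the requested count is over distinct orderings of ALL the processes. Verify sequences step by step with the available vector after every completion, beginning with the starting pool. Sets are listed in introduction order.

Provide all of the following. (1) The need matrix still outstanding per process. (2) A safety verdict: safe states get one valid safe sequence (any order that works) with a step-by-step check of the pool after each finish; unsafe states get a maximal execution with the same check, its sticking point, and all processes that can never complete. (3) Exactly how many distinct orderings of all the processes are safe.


(1) Outstanding need per process (order R2, R1, R4):
  W3: (5, 2, 1)
  W7: (5, 2, 1)
  W5: (1, 2, 1)
  W1: (3, 1, 2)
(2) SAFE. One safe sequence: W5, W7, W3, W1.
Key observation: at W5 the run first touches a limit — (1, 2, 1) against (2, 2, 1), exact on a resource it actually requests.
Verifying each step:
  pool = (2, 2, 1)
  W5 needs (1, 2, 1) <= (2, 2, 1) -> finishes; pool += (3, 1, 0) = (5, 3, 1)
  W7 needs (5, 2, 1) <= (5, 3, 1) -> finishes; pool += (0, 1, 1) = (5, 4, 2)
  W3 needs (5, 2, 1) <= (5, 4, 2) -> finishes; pool += (1, 0, 0) = (6, 4, 2)
  W1 needs (3, 1, 2) <= (6, 4, 2) -> finishes; pool += (1, 1, 3) = (7, 5, 5)
(3) Exactly 3 of the possible complete orderings are safe sequences.


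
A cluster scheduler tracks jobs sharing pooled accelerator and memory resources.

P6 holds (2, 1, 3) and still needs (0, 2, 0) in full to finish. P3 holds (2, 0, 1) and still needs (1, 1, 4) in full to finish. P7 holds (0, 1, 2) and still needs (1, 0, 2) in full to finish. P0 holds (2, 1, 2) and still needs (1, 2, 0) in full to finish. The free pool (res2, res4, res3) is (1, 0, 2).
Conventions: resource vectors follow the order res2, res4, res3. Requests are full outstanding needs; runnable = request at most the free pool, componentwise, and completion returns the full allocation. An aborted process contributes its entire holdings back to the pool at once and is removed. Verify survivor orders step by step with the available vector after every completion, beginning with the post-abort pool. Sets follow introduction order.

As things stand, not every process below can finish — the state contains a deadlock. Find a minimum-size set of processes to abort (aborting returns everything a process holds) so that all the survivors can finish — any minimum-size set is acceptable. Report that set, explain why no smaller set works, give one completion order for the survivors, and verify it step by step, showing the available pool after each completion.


Minimum abort set: P0.
Key observation: before aborting P0, P6 was permanently blocked — no order could ever run it; afterwards it completes at step 3.
Why nothing smaller works: aborting no one leaves the state deadlocked as given.
Survivors finish in the order: P7, P3, P6. Step-by-step check (pool after the aborts first):
  pool = (3, 1, 4)
  P7 needs (1, 0, 2) <= (3, 1, 4) -> finishes; pool += (0, 1, 2) = (3, 2, 6)
  P3 needs (1, 1, 4) <= (3, 2, 6) -> finishes; pool += (2, 0, 1) = (5, 2, 7)
  P6 needs (0, 2, 0) <= (5, 2, 7) -> finishes; pool += (2, 1, 3) = (7, 3, 10)


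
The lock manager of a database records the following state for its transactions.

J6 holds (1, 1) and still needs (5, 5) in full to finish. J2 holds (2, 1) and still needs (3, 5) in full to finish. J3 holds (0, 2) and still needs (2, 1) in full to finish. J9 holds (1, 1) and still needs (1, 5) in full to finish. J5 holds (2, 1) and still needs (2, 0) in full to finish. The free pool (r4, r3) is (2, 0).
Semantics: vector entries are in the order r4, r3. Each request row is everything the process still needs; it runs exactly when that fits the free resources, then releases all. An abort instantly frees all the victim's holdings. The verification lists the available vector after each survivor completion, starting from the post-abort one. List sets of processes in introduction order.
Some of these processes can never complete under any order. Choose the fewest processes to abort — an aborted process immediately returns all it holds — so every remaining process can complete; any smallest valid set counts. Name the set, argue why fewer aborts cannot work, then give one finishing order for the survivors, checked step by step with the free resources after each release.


The answer: abort J6 and J9.
Key observation: J2 had no path to completion before; after the abort of J6 and J9 ((2, 2) returned), step 3 is where it fits.
Minimality, checking each single-abort alternative: J6 alone leaves J2 blocked (short on r3); J2 alone leaves J6 blocked (short on r3); J3 alone leaves J6 blocked (short on r4 and r3); J9 alone leaves J6 blocked (short on r3); J5 alone leaves J6 blocked (short on r4 and r3).
The survivors complete as J5, J3, J2. Walking it through (starting from the post-abort pool):
  pool = (4, 2)
  J5: need (2, 0) fits (4, 2); releases (2, 1), pool now (6, 3)
  J3: need (2, 1) fits (6, 3); releases (0, 2), pool now (6, 5)
  J2: need (3, 5) fits (6, 5); releases (2, 1), pool now (8, 6)


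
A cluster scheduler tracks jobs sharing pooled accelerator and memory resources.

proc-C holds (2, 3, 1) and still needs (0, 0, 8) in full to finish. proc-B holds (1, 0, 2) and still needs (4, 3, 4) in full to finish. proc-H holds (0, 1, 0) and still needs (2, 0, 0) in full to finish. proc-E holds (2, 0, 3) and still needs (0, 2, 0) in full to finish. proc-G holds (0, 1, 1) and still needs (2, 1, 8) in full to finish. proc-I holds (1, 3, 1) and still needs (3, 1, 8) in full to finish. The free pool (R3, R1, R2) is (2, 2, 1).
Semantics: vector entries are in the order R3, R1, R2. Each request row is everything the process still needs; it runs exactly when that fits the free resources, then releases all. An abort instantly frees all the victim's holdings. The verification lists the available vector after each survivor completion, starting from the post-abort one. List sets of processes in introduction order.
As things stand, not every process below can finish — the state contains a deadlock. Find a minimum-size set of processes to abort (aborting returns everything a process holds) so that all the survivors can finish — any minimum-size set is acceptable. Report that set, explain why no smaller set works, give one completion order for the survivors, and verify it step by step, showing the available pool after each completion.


Minimum abort set: proc-G and proc-I.
Key observation: aborting proc-G and proc-I returns (1, 4, 2), and proc-C — hopeless before — runs at step 4 with the returned capacity in the pool.
Minimality, checking each single-abort alternative: proc-C alone leaves proc-G blocked (short on R2); proc-B alone leaves proc-C blocked (short on R2); proc-H alone leaves proc-C blocked (short on R2); proc-E alone leaves proc-C blocked (short on R2); proc-G alone leaves proc-C blocked (short on R2); proc-I alone leaves proc-C blocked (short on R2).
The survivors complete as proc-H, proc-E, proc-B, proc-C. Walking it through (starting from the post-abort pool):
  pool = (3, 6, 3)
  proc-H needs (2, 0, 0) <= (3, 6, 3) -> finishes; pool += (0, 1, 0) = (3, 7, 3)
  proc-E needs (0, 2, 0) <= (3, 7, 3) -> finishes; pool += (2, 0, 3) = (5, 7, 6)
  proc-B needs (4, 3, 4) <= (5, 7, 6) -> finishes; pool += (1, 0, 2) = (6, 7, 8)
  proc-C needs (0, 0, 8) <= (6, 7, 8) -> finishes; pool += (2, 3, 1) = (8, 10, 9)


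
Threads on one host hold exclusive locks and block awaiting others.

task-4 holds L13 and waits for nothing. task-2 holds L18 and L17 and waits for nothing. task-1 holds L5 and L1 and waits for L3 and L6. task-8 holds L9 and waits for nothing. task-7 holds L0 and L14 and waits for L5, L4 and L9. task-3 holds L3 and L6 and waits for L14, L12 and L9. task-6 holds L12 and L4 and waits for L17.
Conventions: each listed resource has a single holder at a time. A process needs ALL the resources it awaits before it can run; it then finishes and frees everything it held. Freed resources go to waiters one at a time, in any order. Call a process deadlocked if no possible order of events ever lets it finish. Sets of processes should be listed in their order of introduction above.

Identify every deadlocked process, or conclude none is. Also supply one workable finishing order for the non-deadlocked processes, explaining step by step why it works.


Deadlocked set: task-1, task-7 and task-3.
Key observation: task-1 -> task-3 -> task-7 -> task-1 is a circular wait — nothing in it can go first; no other process is dragged down with it.
A valid finishing order for the others: task-2, task-4, task-8, task-6.
Step-by-step check:
  run task-2 (it waits on nothing); releases L18 and L17
  run task-4 (it waits on nothing); releases L13
  run task-8 (it waits on nothing); releases L9
  task-6 waits on L17 — all released -> runs and releases L12 and L4


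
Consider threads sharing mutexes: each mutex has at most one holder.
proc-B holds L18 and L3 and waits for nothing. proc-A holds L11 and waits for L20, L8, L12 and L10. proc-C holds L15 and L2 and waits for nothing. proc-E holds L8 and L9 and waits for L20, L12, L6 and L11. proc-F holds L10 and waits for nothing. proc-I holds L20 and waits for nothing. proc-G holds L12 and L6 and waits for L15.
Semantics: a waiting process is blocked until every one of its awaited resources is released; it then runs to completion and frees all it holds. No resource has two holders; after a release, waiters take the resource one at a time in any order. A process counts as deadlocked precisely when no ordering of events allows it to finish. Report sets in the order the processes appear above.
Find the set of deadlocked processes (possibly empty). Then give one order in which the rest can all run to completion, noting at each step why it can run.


The deadlocked set is proc-A and proc-E.
Key observation: along proc-A -> proc-E -> proc-A, each member waits on what the next one holds — a deadlock; no other process is dragged down with it.
A valid finishing order for the others: proc-F, proc-C, proc-I, proc-G, proc-B.
Step-by-step check:
  proc-F waits on nothing -> runs at once and releases L10
  proc-C waits on nothing -> runs at once and releases L15 and L2
  proc-I waits on nothing -> runs at once and releases L20
  proc-G waits on L15 — all released -> runs and releases L12 and L6
  proc-B waits on nothing -> runs at once and releases L18 and L3


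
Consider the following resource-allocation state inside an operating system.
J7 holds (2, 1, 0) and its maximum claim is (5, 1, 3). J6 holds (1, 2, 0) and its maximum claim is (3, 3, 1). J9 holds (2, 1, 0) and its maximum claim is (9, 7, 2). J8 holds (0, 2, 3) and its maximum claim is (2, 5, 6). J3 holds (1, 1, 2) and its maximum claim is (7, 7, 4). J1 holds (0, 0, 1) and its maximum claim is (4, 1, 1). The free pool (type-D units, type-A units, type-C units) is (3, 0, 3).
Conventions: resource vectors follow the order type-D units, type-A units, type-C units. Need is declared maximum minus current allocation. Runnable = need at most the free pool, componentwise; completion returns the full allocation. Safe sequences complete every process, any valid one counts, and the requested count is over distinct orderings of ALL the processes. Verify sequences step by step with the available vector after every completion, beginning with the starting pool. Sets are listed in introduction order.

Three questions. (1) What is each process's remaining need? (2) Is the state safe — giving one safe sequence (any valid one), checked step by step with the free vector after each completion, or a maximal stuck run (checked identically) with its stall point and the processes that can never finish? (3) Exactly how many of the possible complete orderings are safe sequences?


(1) Outstanding need per process (order type-D units, type-A units, type-C units):
  J7: (3, 0, 3)
  J6: (2, 1, 1)
  J9: (7, 6, 2)
  J8: (2, 3, 3)
  J3: (6, 6, 2)
  J1: (4, 1, 0)
(2) UNSAFE.
Key observation: even finishing J7, J6, J1, J8 leaves just (6, 5, 7) free — too little type-A units for any of the remaining processes.
Going as far as possible: J7, J6, J1, J8; after that, nothing fits. Walking it through:
  pool = (3, 0, 3)
  run J7 (needs (3, 0, 3), free (3, 0, 3)); after release of (2, 1, 0) the pool is (5, 1, 3)
  run J6 (needs (2, 1, 1), free (5, 1, 3)); after release of (1, 2, 0) the pool is (6, 3, 3)
  run J1 (needs (4, 1, 0), free (6, 3, 3)); after release of (0, 0, 1) the pool is (6, 3, 4)
  run J8 (needs (2, 3, 3), free (6, 3, 4)); after release of (0, 2, 3) the pool is (6, 5, 7)
  J9 cannot run: need (7, 6, 2) vs free (6, 5, 7) (insufficient type-D units and type-A units)
  J3 cannot run: need (6, 6, 2) vs free (6, 5, 7) (insufficient type-A units)
Never able to finish: J9 and J3.
(3) Precisely 0 of the possible complete orderings are safe sequences.


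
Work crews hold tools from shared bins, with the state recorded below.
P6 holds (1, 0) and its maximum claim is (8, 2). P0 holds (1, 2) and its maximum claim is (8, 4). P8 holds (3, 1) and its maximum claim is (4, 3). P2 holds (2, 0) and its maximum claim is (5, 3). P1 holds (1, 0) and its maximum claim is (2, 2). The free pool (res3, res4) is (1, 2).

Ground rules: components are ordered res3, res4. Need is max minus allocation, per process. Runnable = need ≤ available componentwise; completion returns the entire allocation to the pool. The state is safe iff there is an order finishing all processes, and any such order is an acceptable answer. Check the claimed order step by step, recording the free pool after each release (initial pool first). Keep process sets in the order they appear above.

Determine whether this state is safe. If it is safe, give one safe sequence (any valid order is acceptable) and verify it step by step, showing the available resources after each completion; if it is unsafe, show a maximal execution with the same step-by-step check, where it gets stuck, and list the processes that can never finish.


SAFE — a valid safe sequence is P8, P2, P1, P0, P6.
Key observation: P8 is the earliest step where a requested resource binds exactly: need (1, 2), pool (1, 2) at its turn.
Check, step by step:
  pool = (1, 2)
  P8 needs (1, 2) <= (1, 2) -> finishes; pool += (3, 1) = (4, 3)
  P2 needs (3, 3) <= (4, 3) -> finishes; pool += (2, 0) = (6, 3)
  P1 needs (1, 2) <= (6, 3) -> finishes; pool += (1, 0) = (7, 3)
  P0 needs (7, 2) <= (7, 3) -> finishes; pool += (1, 2) = (8, 5)
  P6 needs (7, 2) <= (8, 5) -> finishes; pool += (1, 0) = (9, 5)


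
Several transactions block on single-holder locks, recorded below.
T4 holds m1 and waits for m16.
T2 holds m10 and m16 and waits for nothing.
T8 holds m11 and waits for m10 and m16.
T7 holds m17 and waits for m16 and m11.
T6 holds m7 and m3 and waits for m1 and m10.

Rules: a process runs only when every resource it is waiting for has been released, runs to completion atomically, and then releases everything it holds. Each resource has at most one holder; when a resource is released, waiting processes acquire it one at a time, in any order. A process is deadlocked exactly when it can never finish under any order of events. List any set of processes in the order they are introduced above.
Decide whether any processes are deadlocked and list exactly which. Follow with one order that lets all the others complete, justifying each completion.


The deadlocked set is empty.
Key observation: there is no circular wait here — follow any chain and it reaches a process that is free to run now.
The rest can finish in the order T2, T8, T4, T7, T6.
Check, step by step:
  T2 waits on nothing -> runs at once and releases m10 and m16
  T8 waits on m10 and m16 — all released -> runs and releases m11
  T4 waits on m16 — all released -> runs and releases m1
  T7 waits on m16 and m11 — all released -> runs and releases m17
  T6 waits on m1 and m10 — all released -> runs and releases m7 and m3


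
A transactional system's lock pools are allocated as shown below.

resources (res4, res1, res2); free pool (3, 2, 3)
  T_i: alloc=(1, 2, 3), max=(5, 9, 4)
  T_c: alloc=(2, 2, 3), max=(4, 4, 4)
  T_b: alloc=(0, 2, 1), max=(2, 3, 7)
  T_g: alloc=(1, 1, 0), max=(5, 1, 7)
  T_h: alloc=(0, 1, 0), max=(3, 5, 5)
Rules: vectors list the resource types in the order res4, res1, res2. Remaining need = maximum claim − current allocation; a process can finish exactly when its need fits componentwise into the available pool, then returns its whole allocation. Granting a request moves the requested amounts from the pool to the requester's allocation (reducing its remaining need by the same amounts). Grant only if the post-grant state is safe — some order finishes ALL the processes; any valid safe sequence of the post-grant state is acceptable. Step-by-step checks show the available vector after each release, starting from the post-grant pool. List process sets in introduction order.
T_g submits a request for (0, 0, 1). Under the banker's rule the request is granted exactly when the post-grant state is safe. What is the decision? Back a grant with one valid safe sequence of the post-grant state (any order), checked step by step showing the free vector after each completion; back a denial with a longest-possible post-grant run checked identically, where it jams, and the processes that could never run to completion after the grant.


DENY. Granting would leave the state unsafe.
Key observation: after T_c, T_h the pool peaks at (5, 5, 5), and each blocked process is short somewhere: T_i on res1; T_b on res2; T_g on res2.
After a pretend grant, a maximal execution: T_c, T_h — then nothing else fits. Step-by-step check:
  pool = (3, 2, 2)
  T_c: need (2, 2, 1) fits (3, 2, 2); releases (2, 2, 3), pool now (5, 4, 5)
  T_h: need (3, 4, 5) fits (5, 4, 5); releases (0, 1, 0), pool now (5, 5, 5)
  T_i cannot run: need (4, 7, 1) vs free (5, 5, 5) (insufficient res1)
  T_b cannot run: need (2, 1, 6) vs free (5, 5, 5) (insufficient res2)
  T_g cannot run: need (4, 0, 6) vs free (5, 5, 5) (insufficient res2)
Had the request been granted, T_i, T_b and T_g could never finish.


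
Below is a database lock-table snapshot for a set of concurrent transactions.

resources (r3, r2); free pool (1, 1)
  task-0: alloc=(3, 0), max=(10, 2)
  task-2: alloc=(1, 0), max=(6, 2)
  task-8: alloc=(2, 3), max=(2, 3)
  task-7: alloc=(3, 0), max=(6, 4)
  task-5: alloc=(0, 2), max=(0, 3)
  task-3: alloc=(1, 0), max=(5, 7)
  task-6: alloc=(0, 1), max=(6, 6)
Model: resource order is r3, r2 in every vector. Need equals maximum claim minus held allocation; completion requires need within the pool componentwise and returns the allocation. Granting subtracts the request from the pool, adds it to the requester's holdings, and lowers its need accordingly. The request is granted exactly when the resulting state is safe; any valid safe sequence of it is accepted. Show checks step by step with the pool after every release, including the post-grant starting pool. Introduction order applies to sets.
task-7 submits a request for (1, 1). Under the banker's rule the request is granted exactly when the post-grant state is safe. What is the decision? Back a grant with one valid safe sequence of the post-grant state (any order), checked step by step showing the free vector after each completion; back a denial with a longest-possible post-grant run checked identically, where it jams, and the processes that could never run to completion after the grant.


GRANT — the state after the grant stays safe, e.g. via task-8, task-7, task-2, task-5, task-0, task-6, task-3.
Key observation: after the grant the pool drops to (0, 0), which still lets task-8 finish first and unwind the rest.
Verifying the post-grant state step by step:
  pool = (0, 0)
  run task-8 (needs (0, 0), free (0, 0)); after release of (2, 3) the pool is (2, 3)
  run task-7 (needs (2, 3), free (2, 3)); after release of (4, 1) the pool is (6, 4)
  run task-2 (needs (5, 2), free (6, 4)); after release of (1, 0) the pool is (7, 4)
  run task-5 (needs (0, 1), free (7, 4)); after release of (0, 2) the pool is (7, 6)
  run task-0 (needs (7, 2), free (7, 6)); after release of (3, 0) the pool is (10, 6)
  run task-6 (needs (6, 5), free (10, 6)); after release of (0, 1) the pool is (10, 7)
  run task-3 (needs (4, 7), free (10, 7)); after release of (1, 0) the pool is (11, 7)


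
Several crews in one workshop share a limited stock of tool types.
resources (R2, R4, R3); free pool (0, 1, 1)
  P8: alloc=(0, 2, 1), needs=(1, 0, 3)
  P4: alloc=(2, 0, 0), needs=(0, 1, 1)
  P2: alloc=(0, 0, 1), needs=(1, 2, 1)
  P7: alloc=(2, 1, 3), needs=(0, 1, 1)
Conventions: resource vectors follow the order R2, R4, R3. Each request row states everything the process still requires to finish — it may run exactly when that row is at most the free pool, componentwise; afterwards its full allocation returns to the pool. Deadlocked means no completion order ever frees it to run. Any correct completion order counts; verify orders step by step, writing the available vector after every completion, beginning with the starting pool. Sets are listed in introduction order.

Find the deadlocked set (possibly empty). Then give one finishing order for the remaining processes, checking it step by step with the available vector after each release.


No process is deadlocked.
Key observation: P4 can run right away; the returned allocation unlocks the remaining processes in turn.
A valid finishing order for the others: P4, P7, P8, P2. Verifying each step:
  pool = (0, 1, 1)
  P4 needs (0, 1, 1) <= (0, 1, 1) -> finishes; pool += (2, 0, 0) = (2, 1, 1)
  P7 needs (0, 1, 1) <= (2, 1, 1) -> finishes; pool += (2, 1, 3) = (4, 2, 4)
  P8 needs (1, 0, 3) <= (4, 2, 4) -> finishes; pool += (0, 2, 1) = (4, 4, 5)
  P2 needs (1, 2, 1) <= (4, 4, 5) -> finishes; pool += (0, 0, 1) = (4, 4, 6)


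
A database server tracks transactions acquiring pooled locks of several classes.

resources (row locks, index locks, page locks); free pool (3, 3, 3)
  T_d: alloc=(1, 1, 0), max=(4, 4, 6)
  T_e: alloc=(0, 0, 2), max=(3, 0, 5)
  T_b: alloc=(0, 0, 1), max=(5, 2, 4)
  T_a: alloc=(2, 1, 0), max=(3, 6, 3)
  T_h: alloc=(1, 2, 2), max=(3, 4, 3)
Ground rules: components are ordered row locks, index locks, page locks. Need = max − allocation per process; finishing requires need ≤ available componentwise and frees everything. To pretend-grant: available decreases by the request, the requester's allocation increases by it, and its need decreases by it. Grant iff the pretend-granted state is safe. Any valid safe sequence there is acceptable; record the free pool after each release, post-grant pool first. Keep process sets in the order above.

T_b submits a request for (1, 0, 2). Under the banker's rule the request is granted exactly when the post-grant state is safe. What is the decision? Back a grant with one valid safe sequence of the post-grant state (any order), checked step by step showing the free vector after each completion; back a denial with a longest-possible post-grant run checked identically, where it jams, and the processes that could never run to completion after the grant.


GRANT. The post-grant state is safe; one safe sequence: T_h, T_e, T_a, T_b, T_d.
Key observation: granting shrinks the pool to (2, 3, 1), yet T_h still fits and the chain goes through.
Step-by-step check of the post-grant state:
  pool = (2, 3, 1)
  T_h needs (2, 2, 1) <= (2, 3, 1) -> finishes; pool += (1, 2, 2) = (3, 5, 3)
  T_e needs (3, 0, 3) <= (3, 5, 3) -> finishes; pool += (0, 0, 2) = (3, 5, 5)
  T_a needs (1, 5, 3) <= (3, 5, 5) -> finishes; pool += (2, 1, 0) = (5, 6, 5)
  T_b needs (4, 2, 1) <= (5, 6, 5) -> finishes; pool += (1, 0, 3) = (6, 6, 8)
  T_d needs (3, 3, 6) <= (6, 6, 8) -> finishes; pool += (1, 1, 0) = (7, 7, 8)
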